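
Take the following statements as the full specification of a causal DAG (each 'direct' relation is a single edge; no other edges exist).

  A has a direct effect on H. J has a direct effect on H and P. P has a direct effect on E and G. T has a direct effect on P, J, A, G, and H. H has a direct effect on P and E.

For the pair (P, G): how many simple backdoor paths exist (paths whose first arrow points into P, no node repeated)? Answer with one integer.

7

A backdoor path from P to G is any simple undirected path whose first edge points into P (i.e. leaves P via a parent).
Parents of P: {H, J, T}.
Enumerating:
  P1: P <- T -> G
  P2: P <- J <- T -> G
  P3: P <- J -> H <- T -> G
  P4: P <- J -> H <- A <- T -> G
  P5: P <- H <- T -> G
  P6: P <- H <- A <- T -> G
  P7: P <- H <- J <- T -> G
That exhausts the simple backdoor paths. Count: 7.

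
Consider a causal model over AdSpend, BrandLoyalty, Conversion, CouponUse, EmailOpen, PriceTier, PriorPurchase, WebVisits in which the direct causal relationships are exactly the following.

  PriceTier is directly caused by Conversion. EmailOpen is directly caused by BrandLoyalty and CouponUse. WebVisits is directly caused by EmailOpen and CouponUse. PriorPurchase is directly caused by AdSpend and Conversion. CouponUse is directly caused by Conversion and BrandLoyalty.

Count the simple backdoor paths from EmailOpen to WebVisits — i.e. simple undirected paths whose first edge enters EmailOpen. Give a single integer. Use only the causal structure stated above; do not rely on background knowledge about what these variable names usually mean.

A backdoor path from EmailOpen to WebVisits is any simple undirected path whose first edge points into EmailOpen (i.e. leaves EmailOpen via a parent).
Parents of EmailOpen: {BrandLoyalty, CouponUse}.
Enumerating:
  P1: EmailOpen <- BrandLoyalty -> CouponUse -> WebVisits
  P2: EmailOpen <- CouponUse -> WebVisits
That exhausts the simple backdoor paths. Count: 2.

2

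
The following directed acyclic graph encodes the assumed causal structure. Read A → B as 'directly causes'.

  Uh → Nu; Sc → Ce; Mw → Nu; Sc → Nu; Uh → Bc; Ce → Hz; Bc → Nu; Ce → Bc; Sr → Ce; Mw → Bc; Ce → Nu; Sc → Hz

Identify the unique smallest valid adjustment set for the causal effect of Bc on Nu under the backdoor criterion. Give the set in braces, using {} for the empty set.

{Ce, Mw, Uh}

Variables eligible for adjustment (non-descendants of Bc, excluding Bc and Nu): {Ce, Hz, Mw, Sc, Sr, Uh}.
Backdoor paths from Bc to Nu:
  P1: Bc <- Mw -> Nu
  P2: Bc <- Ce <- Sc -> Nu
  P3: Bc <- Ce -> Hz <- Sc -> Nu
  P4: Bc <- Ce -> Nu
  P5: Bc <- Uh -> Nu
The empty set is not sufficient: P1 (Bc <- Mw -> Nu) has no collider blocking it and no conditioned non-collider, so it is open.
Try {Ce, Mw, Uh}:
  P1: blocked at fork node Mw ∈ conditioning set.
  P2: blocked at chain node Ce ∈ conditioning set.
  P3: blocked at fork node Ce ∈ conditioning set.
  P4: blocked at fork node Ce ∈ conditioning set.
  P5: blocked at fork node Uh ∈ conditioning set.
{Ce, Mw, Uh} contains no descendant of Bc and blocks every backdoor path.
Every element of {Ce, Mw, Uh} is needed (dropping Ce leaves P2 open; dropping Mw leaves P1 open; dropping Uh leaves P5 open), so no proper subset is valid.
Among all size-3 subsets of the eligible variables, only {Ce, Mw, Uh} blocks every backdoor path, so it is the unique smallest valid adjustment set.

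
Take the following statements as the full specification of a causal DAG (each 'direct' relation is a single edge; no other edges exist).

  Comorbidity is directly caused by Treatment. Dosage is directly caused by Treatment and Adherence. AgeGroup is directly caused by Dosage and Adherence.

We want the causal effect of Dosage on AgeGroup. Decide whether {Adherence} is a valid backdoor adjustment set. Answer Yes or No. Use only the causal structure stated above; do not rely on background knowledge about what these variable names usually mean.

Backdoor paths from Dosage to AgeGroup (paths whose first edge points into Dosage):
  P1: Dosage <- Adherence -> AgeGroup
Condition 1 (no descendant of Dosage in the set): holds — descendants of Dosage are {AgeGroup}; none are in {Adherence}.
Condition 2 (every backdoor path blocked by {Adherence}):
  P1: blocked at fork node Adherence ∈ conditioning set.
{Adherence} satisfies the backdoor criterion.

Yes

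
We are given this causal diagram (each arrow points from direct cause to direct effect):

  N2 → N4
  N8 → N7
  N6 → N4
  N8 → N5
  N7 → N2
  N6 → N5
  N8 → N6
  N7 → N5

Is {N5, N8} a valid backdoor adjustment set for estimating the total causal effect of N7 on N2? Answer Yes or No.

Backdoor paths from N7 to N2 (paths whose first edge points into N7):
  P1: N7 <- N8 -> N6 -> N4 <- N2
  P2: N7 <- N8 -> N5 <- N6 -> N4 <- N2
Condition 1 (no descendant of N7 in the set): FAILS — N5 is a descendant of N7.
Condition 2 (every backdoor path blocked by {N5, N8}):
  P1: blocked at fork node N8 ∈ conditioning set.
  P2: blocked at fork node N8 ∈ conditioning set.
{N5, N8} does not satisfy the backdoor criterion.

No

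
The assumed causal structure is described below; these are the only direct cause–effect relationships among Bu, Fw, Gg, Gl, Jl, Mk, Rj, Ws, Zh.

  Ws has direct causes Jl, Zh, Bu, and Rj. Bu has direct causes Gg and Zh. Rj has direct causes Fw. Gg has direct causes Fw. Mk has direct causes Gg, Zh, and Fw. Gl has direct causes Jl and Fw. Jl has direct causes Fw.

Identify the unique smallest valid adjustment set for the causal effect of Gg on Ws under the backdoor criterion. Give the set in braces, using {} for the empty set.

{Fw}

Variables eligible for adjustment (non-descendants of Gg, excluding Gg and Ws): {Fw, Gl, Jl, Rj, Zh}.
Backdoor paths from Gg to Ws:
  P1: Gg <- Fw -> Rj -> Ws
  P2: Gg <- Fw -> Jl -> Ws
  P3: Gg <- Fw -> Mk <- Zh -> Bu -> Ws
  P4: Gg <- Fw -> Mk <- Zh -> Ws
  P5: Gg <- Fw -> Gl <- Jl -> Ws
The empty set is not sufficient: P1 (Gg <- Fw -> Rj -> Ws) has no collider blocking it and no conditioned non-collider, so it is open.
Try {Fw}:
  P1: blocked at fork node Fw ∈ conditioning set.
  P2: blocked at fork node Fw ∈ conditioning set.
  P3: blocked at fork node Fw ∈ conditioning set.
  P4: blocked at fork node Fw ∈ conditioning set.
  P5: blocked at fork node Fw ∈ conditioning set.
{Fw} contains no descendant of Gg and blocks every backdoor path.
No other singleton works — e.g. {Zh} leaves P1 open — so {Fw} is the unique smallest valid adjustment set.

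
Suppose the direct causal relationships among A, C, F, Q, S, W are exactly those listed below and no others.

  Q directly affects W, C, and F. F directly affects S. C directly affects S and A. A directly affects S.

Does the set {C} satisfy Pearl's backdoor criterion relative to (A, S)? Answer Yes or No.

Yes

Backdoor paths from A to S (paths whose first edge points into A):
  P1: A <- C <- Q -> F -> S
  P2: A <- C -> S
Condition 1 (no descendant of A in the set): holds — descendants of A are {S}; none are in {C}.
Condition 2 (every backdoor path blocked by {C}):
  P1: blocked at chain node C ∈ conditioning set.
  P2: blocked at fork node C ∈ conditioning set.
{C} satisfies the backdoor criterion.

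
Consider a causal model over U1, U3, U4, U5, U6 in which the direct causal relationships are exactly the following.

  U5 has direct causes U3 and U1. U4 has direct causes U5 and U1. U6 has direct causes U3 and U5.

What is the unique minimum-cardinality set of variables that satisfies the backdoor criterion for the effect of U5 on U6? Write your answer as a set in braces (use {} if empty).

Variables eligible for adjustment (non-descendants of U5, excluding U5 and U6): {U1, U3}.
Backdoor paths from U5 to U6:
  P1: U5 <- U3 -> U6
The empty set is not sufficient: P1 (U5 <- U3 -> U6) has no collider blocking it and no conditioned non-collider, so it is open.
Try {U3}:
  P1: blocked at fork node U3 ∈ conditioning set.
{U3} contains no descendant of U5 and blocks every backdoor path.
No other singleton works — e.g. {U1} leaves P1 open — so {U3} is the unique smallest valid adjustment set.

{U3}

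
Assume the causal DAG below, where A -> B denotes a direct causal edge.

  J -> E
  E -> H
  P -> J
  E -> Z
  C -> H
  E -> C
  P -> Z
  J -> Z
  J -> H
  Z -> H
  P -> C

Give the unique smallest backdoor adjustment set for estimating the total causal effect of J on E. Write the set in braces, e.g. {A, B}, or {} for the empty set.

Variables eligible for adjustment (non-descendants of J, excluding J and E): {P}.
Backdoor paths from J to E:
  P1: J <- P -> C <- E
  P2: J <- P -> C -> H <- E
  P3: J <- P -> C -> H <- Z <- E
  P4: J <- P -> Z <- E
  P5: J <- P -> Z -> H <- E
  P6: J <- P -> Z -> H <- C <- E
Each backdoor path contains an unconditioned collider, so every path is already blocked with the empty conditioning set:
  P1: blocked at collider C (neither it nor any descendant is in the conditioning set).
  P2: blocked at collider H (neither it nor any descendant is in the conditioning set).
  P3: blocked at collider H (neither it nor any descendant is in the conditioning set).
  P4: blocked at collider Z (neither it nor any descendant is in the conditioning set).
  P5: blocked at collider H (neither it nor any descendant is in the conditioning set).
  P6: blocked at collider H (neither it nor any descendant is in the conditioning set).
The empty set is therefore the unique smallest valid set.

{}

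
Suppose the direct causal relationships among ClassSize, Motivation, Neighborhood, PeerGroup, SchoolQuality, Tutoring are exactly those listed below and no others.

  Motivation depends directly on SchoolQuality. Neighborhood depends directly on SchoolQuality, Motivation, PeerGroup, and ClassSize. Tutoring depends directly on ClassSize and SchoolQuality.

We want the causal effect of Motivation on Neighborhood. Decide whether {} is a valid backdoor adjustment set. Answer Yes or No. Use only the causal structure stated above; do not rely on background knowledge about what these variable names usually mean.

Backdoor paths from Motivation to Neighborhood (paths whose first edge points into Motivation):
  P1: Motivation <- SchoolQuality -> Tutoring <- ClassSize -> Neighborhood
  P2: Motivation <- SchoolQuality -> Neighborhood
Condition 1 (no descendant of Motivation in the set): holds — descendants of Motivation are {Neighborhood}; none are in {}.
Condition 2 (every backdoor path blocked by {}):
  P1: blocked at collider Tutoring (neither it nor any descendant is in the conditioning set).
  P2: open — no interior node is in the conditioning set.
{} does not satisfy the backdoor criterion.

No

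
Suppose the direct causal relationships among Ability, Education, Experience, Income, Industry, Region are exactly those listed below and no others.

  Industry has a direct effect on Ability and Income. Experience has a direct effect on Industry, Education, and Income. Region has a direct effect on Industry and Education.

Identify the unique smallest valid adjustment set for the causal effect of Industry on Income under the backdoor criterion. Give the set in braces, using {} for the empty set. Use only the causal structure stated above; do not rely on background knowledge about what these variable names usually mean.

{Experience}

Variables eligible for adjustment (non-descendants of Industry, excluding Industry and Income): {Education, Experience, Region}.
Backdoor paths from Industry to Income:
  P1: Industry <- Region -> Education <- Experience -> Income
  P2: Industry <- Experience -> Income
The empty set is not sufficient: P2 (Industry <- Experience -> Income) has no collider blocking it and no conditioned non-collider, so it is open.
Try {Experience}:
  P1: blocked at collider Education (neither it nor any descendant is in the conditioning set).
  P2: blocked at fork node Experience ∈ conditioning set.
{Experience} contains no descendant of Industry and blocks every backdoor path.
No other singleton works — e.g. {Region} leaves P2 open — so {Experience} is the unique smallest valid adjustment set.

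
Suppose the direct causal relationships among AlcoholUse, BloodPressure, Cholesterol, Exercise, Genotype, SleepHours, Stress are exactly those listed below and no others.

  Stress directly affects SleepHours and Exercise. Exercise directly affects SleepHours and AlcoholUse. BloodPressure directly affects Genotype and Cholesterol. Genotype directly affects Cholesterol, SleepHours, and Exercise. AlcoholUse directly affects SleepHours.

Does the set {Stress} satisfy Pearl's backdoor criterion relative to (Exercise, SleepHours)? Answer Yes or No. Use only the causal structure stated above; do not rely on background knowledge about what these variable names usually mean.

No

Backdoor paths from Exercise to SleepHours (paths whose first edge points into Exercise):
  P1: Exercise <- Stress -> SleepHours
  P2: Exercise <- Genotype -> SleepHours
Condition 1 (no descendant of Exercise in the set): holds — descendants of Exercise are {AlcoholUse, SleepHours}; none are in {Stress}.
Condition 2 (every backdoor path blocked by {Stress}):
  P1: blocked at fork node Stress ∈ conditioning set.
  P2: open — no interior node is in the conditioning set.
{Stress} does not satisfy the backdoor criterion.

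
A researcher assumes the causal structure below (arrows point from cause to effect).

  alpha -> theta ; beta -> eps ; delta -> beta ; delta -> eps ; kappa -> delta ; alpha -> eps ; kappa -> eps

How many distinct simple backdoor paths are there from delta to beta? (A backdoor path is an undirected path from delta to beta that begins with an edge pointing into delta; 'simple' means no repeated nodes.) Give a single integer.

1

A backdoor path from delta to beta is any simple undirected path whose first edge points into delta (i.e. leaves delta via a parent).
Parents of delta: {kappa}.
Enumerating:
  P1: delta <- kappa -> eps <- beta
That exhausts the simple backdoor paths. Count: 1.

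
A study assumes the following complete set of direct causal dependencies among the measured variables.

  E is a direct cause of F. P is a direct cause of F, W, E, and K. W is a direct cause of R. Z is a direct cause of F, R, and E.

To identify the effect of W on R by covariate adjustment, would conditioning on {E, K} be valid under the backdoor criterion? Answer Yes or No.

Backdoor paths from W to R (paths whose first edge points into W):
  P1: W <- P -> E <- Z -> R
  P2: W <- P -> E -> F <- Z -> R
  P3: W <- P -> F <- Z -> R
  P4: W <- P -> F <- E <- Z -> R
Condition 1 (no descendant of W in the set): holds — descendants of W are {R}; none are in {E, K}.
Condition 2 (every backdoor path blocked by {E, K}):
  P1: open — collider(s) E are conditioned on (or have a conditioned descendant) and no non-collider on the path is in the set.
  P2: blocked at chain node E ∈ conditioning set.
  P3: blocked at collider F (neither it nor any descendant is in the conditioning set).
  P4: blocked at collider F (neither it nor any descendant is in the conditioning set).
{E, K} does not satisfy the backdoor criterion.

No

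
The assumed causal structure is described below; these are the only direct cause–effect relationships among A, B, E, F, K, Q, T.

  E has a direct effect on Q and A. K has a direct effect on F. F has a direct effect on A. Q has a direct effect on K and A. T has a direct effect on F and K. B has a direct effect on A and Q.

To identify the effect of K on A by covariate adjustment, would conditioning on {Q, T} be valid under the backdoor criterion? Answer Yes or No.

Yes

Backdoor paths from K to A (paths whose first edge points into K):
  P1: K <- Q <- B -> A
  P2: K <- Q <- E -> A
  P3: K <- Q -> A
  P4: K <- T -> F -> A
Condition 1 (no descendant of K in the set): holds — descendants of K are {A, F}; none are in {Q, T}.
Condition 2 (every backdoor path blocked by {Q, T}):
  P1: blocked at chain node Q ∈ conditioning set.
  P2: blocked at chain node Q ∈ conditioning set.
  P3: blocked at fork node Q ∈ conditioning set.
  P4: blocked at fork node T ∈ conditioning set.
{Q, T} satisfies the backdoor criterion.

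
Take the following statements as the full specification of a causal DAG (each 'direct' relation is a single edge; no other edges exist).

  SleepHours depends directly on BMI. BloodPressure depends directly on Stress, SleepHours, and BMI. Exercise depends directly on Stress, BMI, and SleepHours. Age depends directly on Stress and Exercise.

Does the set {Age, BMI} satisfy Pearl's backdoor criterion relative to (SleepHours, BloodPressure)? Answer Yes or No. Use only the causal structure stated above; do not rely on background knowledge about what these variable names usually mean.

No

Backdoor paths from SleepHours to BloodPressure (paths whose first edge points into SleepHours):
  P1: SleepHours <- BMI -> BloodPressure
  P2: SleepHours <- BMI -> Exercise <- Stress -> BloodPressure
  P3: SleepHours <- BMI -> Exercise -> Age <- Stress -> BloodPressure
Condition 1 (no descendant of SleepHours in the set): FAILS — Age is a descendant of SleepHours.
Condition 2 (every backdoor path blocked by {Age, BMI}):
  P1: blocked at fork node BMI ∈ conditioning set.
  P2: blocked at fork node BMI ∈ conditioning set.
  P3: blocked at fork node BMI ∈ conditioning set.
{Age, BMI} does not satisfy the backdoor criterion.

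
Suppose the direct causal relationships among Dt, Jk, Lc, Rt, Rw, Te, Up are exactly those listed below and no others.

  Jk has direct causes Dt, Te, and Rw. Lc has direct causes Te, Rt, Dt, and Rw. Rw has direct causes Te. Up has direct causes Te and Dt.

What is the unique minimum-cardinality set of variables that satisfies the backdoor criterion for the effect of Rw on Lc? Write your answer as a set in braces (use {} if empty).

{Te}

Variables eligible for adjustment (non-descendants of Rw, excluding Rw and Lc): {Dt, Rt, Te, Up}.
Backdoor paths from Rw to Lc:
  P1: Rw <- Te -> Up <- Dt -> Lc
  P2: Rw <- Te -> Jk <- Dt -> Lc
  P3: Rw <- Te -> Lc
The empty set is not sufficient: P3 (Rw <- Te -> Lc) has no collider blocking it and no conditioned non-collider, so it is open.
Try {Te}:
  P1: blocked at fork node Te ∈ conditioning set.
  P2: blocked at fork node Te ∈ conditioning set.
  P3: blocked at fork node Te ∈ conditioning set.
{Te} contains no descendant of Rw and blocks every backdoor path.
No other singleton works — e.g. {Dt} leaves P3 open — so {Te} is the unique smallest valid adjustment set.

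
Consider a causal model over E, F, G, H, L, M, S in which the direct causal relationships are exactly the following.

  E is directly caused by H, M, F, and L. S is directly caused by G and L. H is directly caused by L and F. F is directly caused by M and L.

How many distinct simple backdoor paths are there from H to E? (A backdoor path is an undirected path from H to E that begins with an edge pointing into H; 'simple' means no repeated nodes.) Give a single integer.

A backdoor path from H to E is any simple undirected path whose first edge points into H (i.e. leaves H via a parent).
Parents of H: {F, L}.
Enumerating:
  P1: H <- L -> F <- M -> E
  P2: H <- L -> F -> E
  P3: H <- L -> E
  P4: H <- F <- M -> E
  P5: H <- F <- L -> E
  P6: H <- F -> E
That exhausts the simple backdoor paths. Count: 6.

6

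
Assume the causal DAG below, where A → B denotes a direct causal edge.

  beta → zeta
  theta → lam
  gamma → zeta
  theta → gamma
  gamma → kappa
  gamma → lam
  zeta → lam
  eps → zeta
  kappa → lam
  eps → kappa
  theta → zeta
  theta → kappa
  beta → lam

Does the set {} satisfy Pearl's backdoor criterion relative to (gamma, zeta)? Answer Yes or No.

Backdoor paths from gamma to zeta (paths whose first edge points into gamma):
  P1: gamma <- theta -> kappa <- eps -> zeta
  P2: gamma <- theta -> kappa -> lam <- beta -> zeta
  P3: gamma <- theta -> kappa -> lam <- zeta
  P4: gamma <- theta -> zeta
  P5: gamma <- theta -> lam <- beta -> zeta
  P6: gamma <- theta -> lam <- kappa <- eps -> zeta
  P7: gamma <- theta -> lam <- zeta
Condition 1 (no descendant of gamma in the set): holds — descendants of gamma are {kappa, lam, zeta}; none are in {}.
Condition 2 (every backdoor path blocked by {}):
  P1: blocked at collider kappa (neither it nor any descendant is in the conditioning set).
  P2: blocked at collider lam (neither it nor any descendant is in the conditioning set).
  P3: blocked at collider lam (neither it nor any descendant is in the conditioning set).
  P4: open — no interior node is in the conditioning set.
  P5: blocked at collider lam (neither it nor any descendant is in the conditioning set).
  P6: blocked at collider lam (neither it nor any descendant is in the conditioning set).
  P7: blocked at collider lam (neither it nor any descendant is in the conditioning set).
{} does not satisfy the backdoor criterion.

No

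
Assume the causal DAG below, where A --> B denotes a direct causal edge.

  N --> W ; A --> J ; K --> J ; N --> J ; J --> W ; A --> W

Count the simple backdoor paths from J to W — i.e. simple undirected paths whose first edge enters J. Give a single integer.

2

A backdoor path from J to W is any simple undirected path whose first edge points into J (i.e. leaves J via a parent).
Parents of J: {A, K, N}.
Enumerating:
  P1: J <- N -> W
  P2: J <- A -> W
That exhausts the simple backdoor paths. Count: 2.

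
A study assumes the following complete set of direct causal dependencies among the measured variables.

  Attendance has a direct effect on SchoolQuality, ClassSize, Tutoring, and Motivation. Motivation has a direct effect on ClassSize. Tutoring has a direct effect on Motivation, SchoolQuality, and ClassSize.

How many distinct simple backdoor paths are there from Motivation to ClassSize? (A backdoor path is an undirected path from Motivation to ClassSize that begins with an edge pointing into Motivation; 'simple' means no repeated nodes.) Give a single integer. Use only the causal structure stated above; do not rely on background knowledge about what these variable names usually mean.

6

A backdoor path from Motivation to ClassSize is any simple undirected path whose first edge points into Motivation (i.e. leaves Motivation via a parent).
Parents of Motivation: {Attendance, Tutoring}.
Enumerating:
  P1: Motivation <- Attendance -> Tutoring -> ClassSize
  P2: Motivation <- Attendance -> ClassSize
  P3: Motivation <- Attendance -> SchoolQuality <- Tutoring -> ClassSize
  P4: Motivation <- Tutoring <- Attendance -> ClassSize
  P5: Motivation <- Tutoring -> ClassSize
  P6: Motivation <- Tutoring -> SchoolQuality <- Attendance -> ClassSize
That exhausts the simple backdoor paths. Count: 6.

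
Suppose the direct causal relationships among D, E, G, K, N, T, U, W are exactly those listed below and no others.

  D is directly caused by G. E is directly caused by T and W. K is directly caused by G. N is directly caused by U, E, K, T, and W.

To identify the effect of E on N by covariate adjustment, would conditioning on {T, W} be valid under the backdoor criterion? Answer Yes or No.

Yes

Backdoor paths from E to N (paths whose first edge points into E):
  P1: E <- W -> N
  P2: E <- T -> N
Condition 1 (no descendant of E in the set): holds — descendants of E are {N}; none are in {T, W}.
Condition 2 (every backdoor path blocked by {T, W}):
  P1: blocked at fork node W ∈ conditioning set.
  P2: blocked at fork node T ∈ conditioning set.
{T, W} satisfies the backdoor criterion.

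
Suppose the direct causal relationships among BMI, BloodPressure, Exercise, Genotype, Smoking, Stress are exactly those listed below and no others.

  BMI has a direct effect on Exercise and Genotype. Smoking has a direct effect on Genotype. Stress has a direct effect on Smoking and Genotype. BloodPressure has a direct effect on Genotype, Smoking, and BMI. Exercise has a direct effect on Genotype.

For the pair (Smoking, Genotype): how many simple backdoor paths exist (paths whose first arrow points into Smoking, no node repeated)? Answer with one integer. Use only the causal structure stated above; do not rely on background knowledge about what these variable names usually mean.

A backdoor path from Smoking to Genotype is any simple undirected path whose first edge points into Smoking (i.e. leaves Smoking via a parent).
Parents of Smoking: {BloodPressure, Stress}.
Enumerating:
  P1: Smoking <- BloodPressure -> BMI -> Exercise -> Genotype
  P2: Smoking <- BloodPressure -> BMI -> Genotype
  P3: Smoking <- BloodPressure -> Genotype
  P4: Smoking <- Stress -> Genotype
That exhausts the simple backdoor paths. Count: 4.

4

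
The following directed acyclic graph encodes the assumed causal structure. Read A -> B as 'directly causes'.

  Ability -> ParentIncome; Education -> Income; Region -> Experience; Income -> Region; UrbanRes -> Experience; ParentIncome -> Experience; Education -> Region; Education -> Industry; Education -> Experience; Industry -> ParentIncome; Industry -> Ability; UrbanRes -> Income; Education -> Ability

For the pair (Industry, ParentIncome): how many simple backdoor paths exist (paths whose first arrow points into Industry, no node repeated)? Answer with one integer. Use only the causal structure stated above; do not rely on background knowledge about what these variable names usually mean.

6

A backdoor path from Industry to ParentIncome is any simple undirected path whose first edge points into Industry (i.e. leaves Industry via a parent).
Parents of Industry: {Education}.
Enumerating:
  P1: Industry <- Education -> Income <- UrbanRes -> Experience <- ParentIncome
  P2: Industry <- Education -> Income -> Region -> Experience <- ParentIncome
  P3: Industry <- Education -> Region <- Income <- UrbanRes -> Experience <- ParentIncome
  P4: Industry <- Education -> Region -> Experience <- ParentIncome
  P5: Industry <- Education -> Ability -> ParentIncome
  P6: Industry <- Education -> Experience <- ParentIncome
That exhausts the simple backdoor paths. Count: 6.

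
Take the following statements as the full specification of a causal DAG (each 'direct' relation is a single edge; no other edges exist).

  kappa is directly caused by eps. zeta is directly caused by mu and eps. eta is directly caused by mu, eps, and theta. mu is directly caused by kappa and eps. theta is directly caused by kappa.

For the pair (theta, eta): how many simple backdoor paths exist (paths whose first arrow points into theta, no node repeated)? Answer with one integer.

A backdoor path from theta to eta is any simple undirected path whose first edge points into theta (i.e. leaves theta via a parent).
Parents of theta: {kappa}.
Enumerating:
  P1: theta <- kappa <- eps -> mu -> eta
  P2: theta <- kappa <- eps -> zeta <- mu -> eta
  P3: theta <- kappa <- eps -> eta
  P4: theta <- kappa -> mu <- eps -> eta
  P5: theta <- kappa -> mu -> zeta <- eps -> eta
  P6: theta <- kappa -> mu -> eta
That exhausts the simple backdoor paths. Count: 6.

6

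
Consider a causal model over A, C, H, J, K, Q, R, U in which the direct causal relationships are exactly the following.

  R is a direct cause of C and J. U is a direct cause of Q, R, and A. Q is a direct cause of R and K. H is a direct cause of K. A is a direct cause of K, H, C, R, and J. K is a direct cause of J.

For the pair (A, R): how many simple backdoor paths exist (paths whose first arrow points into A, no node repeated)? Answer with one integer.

3

A backdoor path from A to R is any simple undirected path whose first edge points into A (i.e. leaves A via a parent).
Parents of A: {U}.
Enumerating:
  P1: A <- U -> Q -> R
  P2: A <- U -> Q -> K -> J <- R
  P3: A <- U -> R
That exhausts the simple backdoor paths. Count: 3.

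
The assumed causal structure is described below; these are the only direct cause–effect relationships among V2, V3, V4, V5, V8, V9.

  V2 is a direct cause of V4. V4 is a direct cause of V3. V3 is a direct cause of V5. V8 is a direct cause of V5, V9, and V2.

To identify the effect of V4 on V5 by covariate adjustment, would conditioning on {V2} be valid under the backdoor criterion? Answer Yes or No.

Backdoor paths from V4 to V5 (paths whose first edge points into V4):
  P1: V4 <- V2 <- V8 -> V5
Condition 1 (no descendant of V4 in the set): holds — descendants of V4 are {V3, V5}; none are in {V2}.
Condition 2 (every backdoor path blocked by {V2}):
  P1: blocked at chain node V2 ∈ conditioning set.
{V2} satisfies the backdoor criterion.

Yes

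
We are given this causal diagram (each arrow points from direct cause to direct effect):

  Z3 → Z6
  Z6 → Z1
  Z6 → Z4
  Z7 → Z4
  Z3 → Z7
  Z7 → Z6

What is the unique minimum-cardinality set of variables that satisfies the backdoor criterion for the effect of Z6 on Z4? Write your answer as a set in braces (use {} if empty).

Variables eligible for adjustment (non-descendants of Z6, excluding Z6 and Z4): {Z3, Z7}.
Backdoor paths from Z6 to Z4:
  P1: Z6 <- Z3 -> Z7 -> Z4
  P2: Z6 <- Z7 -> Z4
The empty set is not sufficient: P1 (Z6 <- Z3 -> Z7 -> Z4) has no collider blocking it and no conditioned non-collider, so it is open.
Try {Z7}:
  P1: blocked at chain node Z7 ∈ conditioning set.
  P2: blocked at fork node Z7 ∈ conditioning set.
{Z7} contains no descendant of Z6 and blocks every backdoor path.
No other singleton works — e.g. {Z3} leaves P2 open — so {Z7} is the unique smallest valid adjustment set.

{Z7}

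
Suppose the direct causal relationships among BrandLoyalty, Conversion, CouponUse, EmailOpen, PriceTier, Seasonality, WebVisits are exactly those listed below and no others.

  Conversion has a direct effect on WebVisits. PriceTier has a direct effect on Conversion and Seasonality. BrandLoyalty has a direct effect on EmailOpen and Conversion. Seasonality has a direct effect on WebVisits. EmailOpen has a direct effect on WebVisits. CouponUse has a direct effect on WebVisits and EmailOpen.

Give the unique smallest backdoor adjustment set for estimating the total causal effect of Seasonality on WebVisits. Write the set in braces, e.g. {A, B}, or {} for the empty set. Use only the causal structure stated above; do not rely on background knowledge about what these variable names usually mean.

{PriceTier}

Variables eligible for adjustment (non-descendants of Seasonality, excluding Seasonality and WebVisits): {BrandLoyalty, Conversion, CouponUse, EmailOpen, PriceTier}.
Backdoor paths from Seasonality to WebVisits:
  P1: Seasonality <- PriceTier -> Conversion <- BrandLoyalty -> EmailOpen <- CouponUse -> WebVisits
  P2: Seasonality <- PriceTier -> Conversion <- BrandLoyalty -> EmailOpen -> WebVisits
  P3: Seasonality <- PriceTier -> Conversion -> WebVisits
The empty set is not sufficient: P3 (Seasonality <- PriceTier -> Conversion -> WebVisits) has no collider blocking it and no conditioned non-collider, so it is open.
Try {PriceTier}:
  P1: blocked at fork node PriceTier ∈ conditioning set.
  P2: blocked at fork node PriceTier ∈ conditioning set.
  P3: blocked at fork node PriceTier ∈ conditioning set.
{PriceTier} contains no descendant of Seasonality and blocks every backdoor path.
No other singleton works — e.g. {BrandLoyalty} leaves P3 open — so {PriceTier} is the unique smallest valid adjustment set.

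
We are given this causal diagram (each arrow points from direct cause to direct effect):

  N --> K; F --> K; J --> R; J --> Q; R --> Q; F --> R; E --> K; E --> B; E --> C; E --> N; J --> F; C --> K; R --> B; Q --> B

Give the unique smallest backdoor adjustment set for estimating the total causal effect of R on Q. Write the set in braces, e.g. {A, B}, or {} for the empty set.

{J}

Variables eligible for adjustment (non-descendants of R, excluding R and Q): {C, E, F, J, K, N}.
Backdoor paths from R to Q:
  P1: R <- J -> F -> K <- E -> B <- Q
  P2: R <- J -> F -> K <- N <- E -> B <- Q
  P3: R <- J -> F -> K <- C <- E -> B <- Q
  P4: R <- J -> Q
  P5: R <- F <- J -> Q
  P6: R <- F -> K <- E -> B <- Q
  P7: R <- F -> K <- N <- E -> B <- Q
  P8: R <- F -> K <- C <- E -> B <- Q
The empty set is not sufficient: P4 (R <- J -> Q) has no collider blocking it and no conditioned non-collider, so it is open.
Try {J}:
  P1: blocked at fork node J ∈ conditioning set.
  P2: blocked at fork node J ∈ conditioning set.
  P3: blocked at fork node J ∈ conditioning set.
  P4: blocked at fork node J ∈ conditioning set.
  P5: blocked at fork node J ∈ conditioning set.
  P6: blocked at collider K (neither it nor any descendant is in the conditioning set).
  P7: blocked at collider K (neither it nor any descendant is in the conditioning set).
  P8: blocked at collider K (neither it nor any descendant is in the conditioning set).
{J} contains no descendant of R and blocks every backdoor path.
No other singleton works — e.g. {E} leaves P4 open — so {J} is the unique smallest valid adjustment set.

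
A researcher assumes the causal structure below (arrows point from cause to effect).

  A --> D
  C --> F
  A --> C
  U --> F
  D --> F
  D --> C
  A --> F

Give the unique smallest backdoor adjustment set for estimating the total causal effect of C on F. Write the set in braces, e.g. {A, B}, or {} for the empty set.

Variables eligible for adjustment (non-descendants of C, excluding C and F): {A, D, U}.
Backdoor paths from C to F:
  P1: C <- A -> D -> F
  P2: C <- A -> F
  P3: C <- D <- A -> F
  P4: C <- D -> F
The empty set is not sufficient: P1 (C <- A -> D -> F) has no collider blocking it and no conditioned non-collider, so it is open.
Try {A, D}:
  P1: blocked at fork node A ∈ conditioning set.
  P2: blocked at fork node A ∈ conditioning set.
  P3: blocked at chain node D ∈ conditioning set.
  P4: blocked at fork node D ∈ conditioning set.
{A, D} contains no descendant of C and blocks every backdoor path.
Every element of {A, D} is needed (dropping A leaves P2 open; dropping D leaves P4 open), so no proper subset is valid.
Among all size-2 subsets of the eligible variables, only {A, D} blocks every backdoor path, so it is the unique smallest valid adjustment set.

{A, D}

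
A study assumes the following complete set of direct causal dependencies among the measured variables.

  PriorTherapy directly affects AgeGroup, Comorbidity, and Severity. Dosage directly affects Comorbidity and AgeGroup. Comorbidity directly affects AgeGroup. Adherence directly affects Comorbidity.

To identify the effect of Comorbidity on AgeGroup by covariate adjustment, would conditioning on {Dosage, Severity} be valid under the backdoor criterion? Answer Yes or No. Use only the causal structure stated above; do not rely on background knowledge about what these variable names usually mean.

No

Backdoor paths from Comorbidity to AgeGroup (paths whose first edge points into Comorbidity):
  P1: Comorbidity <- Dosage -> AgeGroup
  P2: Comorbidity <- PriorTherapy -> AgeGroup
Condition 1 (no descendant of Comorbidity in the set): holds — descendants of Comorbidity are {AgeGroup}; none are in {Dosage, Severity}.
Condition 2 (every backdoor path blocked by {Dosage, Severity}):
  P1: blocked at fork node Dosage ∈ conditioning set.
  P2: open — no interior node is in the conditioning set.
{Dosage, Severity} does not satisfy the backdoor criterion.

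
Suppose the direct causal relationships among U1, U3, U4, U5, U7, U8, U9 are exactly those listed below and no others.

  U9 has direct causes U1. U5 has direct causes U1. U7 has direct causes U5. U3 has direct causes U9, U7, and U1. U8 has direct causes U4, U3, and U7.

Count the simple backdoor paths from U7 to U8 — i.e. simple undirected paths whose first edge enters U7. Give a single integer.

2

A backdoor path from U7 to U8 is any simple undirected path whose first edge points into U7 (i.e. leaves U7 via a parent).
Parents of U7: {U5}.
Enumerating:
  P1: U7 <- U5 <- U1 -> U9 -> U3 -> U8
  P2: U7 <- U5 <- U1 -> U3 -> U8
That exhausts the simple backdoor paths. Count: 2.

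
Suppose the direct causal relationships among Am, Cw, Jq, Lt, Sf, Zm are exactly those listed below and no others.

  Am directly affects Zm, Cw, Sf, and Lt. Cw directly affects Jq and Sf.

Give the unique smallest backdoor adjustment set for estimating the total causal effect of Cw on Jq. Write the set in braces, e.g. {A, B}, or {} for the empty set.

Variables eligible for adjustment (non-descendants of Cw, excluding Cw and Jq): {Am, Lt, Zm}.
Backdoor paths from Cw to Jq:
  (none)
With no backdoor paths the empty set already satisfies the criterion, and it is trivially minimal.

{}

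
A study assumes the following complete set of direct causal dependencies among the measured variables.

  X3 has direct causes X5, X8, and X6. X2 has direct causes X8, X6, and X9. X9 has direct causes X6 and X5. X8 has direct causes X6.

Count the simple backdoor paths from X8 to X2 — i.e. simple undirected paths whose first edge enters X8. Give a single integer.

3

A backdoor path from X8 to X2 is any simple undirected path whose first edge points into X8 (i.e. leaves X8 via a parent).
Parents of X8: {X6}.
Enumerating:
  P1: X8 <- X6 -> X9 -> X2
  P2: X8 <- X6 -> X2
  P3: X8 <- X6 -> X3 <- X5 -> X9 -> X2
That exhausts the simple backdoor paths. Count: 3.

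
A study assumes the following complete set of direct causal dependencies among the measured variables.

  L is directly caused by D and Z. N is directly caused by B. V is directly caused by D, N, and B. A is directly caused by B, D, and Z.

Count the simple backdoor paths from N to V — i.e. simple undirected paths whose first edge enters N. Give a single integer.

3

A backdoor path from N to V is any simple undirected path whose first edge points into N (i.e. leaves N via a parent).
Parents of N: {B}.
Enumerating:
  P1: N <- B -> A <- Z -> L <- D -> V
  P2: N <- B -> A <- D -> V
  P3: N <- B -> V
That exhausts the simple backdoor paths. Count: 3.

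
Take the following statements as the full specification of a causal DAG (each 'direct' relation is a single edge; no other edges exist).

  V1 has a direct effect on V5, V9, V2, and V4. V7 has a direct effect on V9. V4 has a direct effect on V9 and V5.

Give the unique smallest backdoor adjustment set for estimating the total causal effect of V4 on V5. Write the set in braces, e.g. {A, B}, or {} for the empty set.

Variables eligible for adjustment (non-descendants of V4, excluding V4 and V5): {V1, V2, V7}.
Backdoor paths from V4 to V5:
  P1: V4 <- V1 -> V5
The empty set is not sufficient: P1 (V4 <- V1 -> V5) has no collider blocking it and no conditioned non-collider, so it is open.
Try {V1}:
  P1: blocked at fork node V1 ∈ conditioning set.
{V1} contains no descendant of V4 and blocks every backdoor path.
No other singleton works — e.g. {V2} leaves P1 open — so {V1} is the unique smallest valid adjustment set.

{V1}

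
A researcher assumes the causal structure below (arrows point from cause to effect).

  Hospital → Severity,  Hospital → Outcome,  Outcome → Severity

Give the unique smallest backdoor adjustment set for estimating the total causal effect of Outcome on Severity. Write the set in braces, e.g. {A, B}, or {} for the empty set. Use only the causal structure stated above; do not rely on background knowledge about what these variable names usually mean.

{Hospital}

Variables eligible for adjustment (non-descendants of Outcome, excluding Outcome and Severity): {Hospital}.
Backdoor paths from Outcome to Severity:
  P1: Outcome <- Hospital -> Severity
The empty set is not sufficient: P1 (Outcome <- Hospital -> Severity) has no collider blocking it and no conditioned non-collider, so it is open.
Try {Hospital}:
  P1: blocked at fork node Hospital ∈ conditioning set.
{Hospital} contains no descendant of Outcome and blocks every backdoor path.
{Hospital} is the unique smallest valid adjustment set.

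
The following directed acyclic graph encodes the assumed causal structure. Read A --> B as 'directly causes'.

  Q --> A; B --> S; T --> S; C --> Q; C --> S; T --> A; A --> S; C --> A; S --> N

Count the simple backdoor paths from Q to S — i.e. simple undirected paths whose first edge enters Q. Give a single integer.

A backdoor path from Q to S is any simple undirected path whose first edge points into Q (i.e. leaves Q via a parent).
Parents of Q: {C}.
Enumerating:
  P1: Q <- C -> A <- T -> S
  P2: Q <- C -> A -> S
  P3: Q <- C -> S
That exhausts the simple backdoor paths. Count: 3.

3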